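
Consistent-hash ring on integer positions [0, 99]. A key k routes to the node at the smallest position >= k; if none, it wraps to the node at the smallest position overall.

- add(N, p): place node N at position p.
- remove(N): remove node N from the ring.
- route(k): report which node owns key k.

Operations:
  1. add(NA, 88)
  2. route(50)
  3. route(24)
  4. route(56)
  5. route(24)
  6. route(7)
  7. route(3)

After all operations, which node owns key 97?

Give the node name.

Op 1: add NA@88 -> ring=[88:NA]
Op 2: route key 50: smallest pos >= 50 is 88 -> NA
Op 3: route key 24: smallest pos >= 24 is 88 -> NA
Op 4: route key 56: smallest pos >= 56 is 88 -> NA
Op 5: route key 24: smallest pos >= 24 is 88 -> NA
Op 6: route key 7: smallest pos >= 7 is 88 -> NA
Op 7: route key 3: smallest pos >= 3 is 88 -> NA
Final route key 97: none >= 97, wrap to smallest pos 88 -> NA

Answer: NA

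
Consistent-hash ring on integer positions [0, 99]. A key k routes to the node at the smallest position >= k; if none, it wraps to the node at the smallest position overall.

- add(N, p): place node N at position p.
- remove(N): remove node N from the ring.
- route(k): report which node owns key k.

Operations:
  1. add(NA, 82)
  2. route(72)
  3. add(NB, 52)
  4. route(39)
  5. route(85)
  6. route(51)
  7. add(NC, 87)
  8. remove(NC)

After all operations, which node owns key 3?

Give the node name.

Answer: NB

Derivation:
Op 1: add NA@82 -> ring=[82:NA]
Op 2: route key 72: smallest pos >= 72 is 82 -> NA
Op 3: add NB@52 -> ring=[52:NB,82:NA]
Op 4: route key 39: smallest pos >= 39 is 52 -> NB
Op 5: route key 85: none >= 85, wrap to smallest pos 52 -> NB
Op 6: route key 51: smallest pos >= 51 is 52 -> NB
Op 7: add NC@87 -> ring=[52:NB,82:NA,87:NC]
Op 8: remove NC -> ring=[52:NB,82:NA]
Final route key 3: smallest pos >= 3 is 52 -> NB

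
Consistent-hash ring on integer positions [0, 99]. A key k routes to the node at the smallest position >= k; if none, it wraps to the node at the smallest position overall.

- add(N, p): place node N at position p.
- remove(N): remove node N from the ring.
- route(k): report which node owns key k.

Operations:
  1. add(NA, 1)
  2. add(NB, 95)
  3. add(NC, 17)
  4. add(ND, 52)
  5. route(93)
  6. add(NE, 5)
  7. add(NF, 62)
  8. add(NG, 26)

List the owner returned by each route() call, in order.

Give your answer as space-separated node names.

Answer: NB

Derivation:
Op 1: add NA@1 -> ring=[1:NA]
Op 2: add NB@95 -> ring=[1:NA,95:NB]
Op 3: add NC@17 -> ring=[1:NA,17:NC,95:NB]
Op 4: add ND@52 -> ring=[1:NA,17:NC,52:ND,95:NB]
Op 5: route key 93: smallest pos >= 93 is 95 -> NB
Op 6: add NE@5 -> ring=[1:NA,5:NE,17:NC,52:ND,95:NB]
Op 7: add NF@62 -> ring=[1:NA,5:NE,17:NC,52:ND,62:NF,95:NB]
Op 8: add NG@26 -> ring=[1:NA,5:NE,17:NC,26:NG,52:ND,62:NF,95:NB]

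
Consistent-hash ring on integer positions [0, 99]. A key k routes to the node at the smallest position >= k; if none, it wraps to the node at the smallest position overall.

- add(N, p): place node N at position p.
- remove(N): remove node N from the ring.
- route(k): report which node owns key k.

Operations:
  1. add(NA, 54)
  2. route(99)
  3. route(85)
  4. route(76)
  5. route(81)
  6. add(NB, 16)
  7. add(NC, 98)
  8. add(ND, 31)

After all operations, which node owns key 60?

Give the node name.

Op 1: add NA@54 -> ring=[54:NA]
Op 2: route key 99: none >= 99, wrap to smallest pos 54 -> NA
Op 3: route key 85: none >= 85, wrap to smallest pos 54 -> NA
Op 4: route key 76: none >= 76, wrap to smallest pos 54 -> NA
Op 5: route key 81: none >= 81, wrap to smallest pos 54 -> NA
Op 6: add NB@16 -> ring=[16:NB,54:NA]
Op 7: add NC@98 -> ring=[16:NB,54:NA,98:NC]
Op 8: add ND@31 -> ring=[16:NB,31:ND,54:NA,98:NC]
Final route key 60: smallest pos >= 60 is 98 -> NC

Answer: NC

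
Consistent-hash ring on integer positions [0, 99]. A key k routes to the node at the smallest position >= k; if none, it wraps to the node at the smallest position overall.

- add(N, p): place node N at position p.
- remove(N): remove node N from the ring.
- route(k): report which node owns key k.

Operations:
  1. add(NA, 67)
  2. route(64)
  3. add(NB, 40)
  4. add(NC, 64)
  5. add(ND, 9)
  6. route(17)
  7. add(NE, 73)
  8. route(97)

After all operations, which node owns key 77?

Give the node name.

Op 1: add NA@67 -> ring=[67:NA]
Op 2: route key 64: smallest pos >= 64 is 67 -> NA
Op 3: add NB@40 -> ring=[40:NB,67:NA]
Op 4: add NC@64 -> ring=[40:NB,64:NC,67:NA]
Op 5: add ND@9 -> ring=[9:ND,40:NB,64:NC,67:NA]
Op 6: route key 17: smallest pos >= 17 is 40 -> NB
Op 7: add NE@73 -> ring=[9:ND,40:NB,64:NC,67:NA,73:NE]
Op 8: route key 97: none >= 97, wrap to smallest pos 9 -> ND
Final route key 77: none >= 77, wrap to smallest pos 9 -> ND

Answer: ND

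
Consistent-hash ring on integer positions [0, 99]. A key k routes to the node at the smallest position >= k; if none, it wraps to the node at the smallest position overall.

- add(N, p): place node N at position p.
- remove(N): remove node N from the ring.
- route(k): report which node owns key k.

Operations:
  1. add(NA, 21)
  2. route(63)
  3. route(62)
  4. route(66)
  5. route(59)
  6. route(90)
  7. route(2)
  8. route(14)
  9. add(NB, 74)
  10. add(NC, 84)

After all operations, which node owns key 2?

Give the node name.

Op 1: add NA@21 -> ring=[21:NA]
Op 2: route key 63: none >= 63, wrap to smallest pos 21 -> NA
Op 3: route key 62: none >= 62, wrap to smallest pos 21 -> NA
Op 4: route key 66: none >= 66, wrap to smallest pos 21 -> NA
Op 5: route key 59: none >= 59, wrap to smallest pos 21 -> NA
Op 6: route key 90: none >= 90, wrap to smallest pos 21 -> NA
Op 7: route key 2: smallest pos >= 2 is 21 -> NA
Op 8: route key 14: smallest pos >= 14 is 21 -> NA
Op 9: add NB@74 -> ring=[21:NA,74:NB]
Op 10: add NC@84 -> ring=[21:NA,74:NB,84:NC]
Final route key 2: smallest pos >= 2 is 21 -> NA

Answer: NA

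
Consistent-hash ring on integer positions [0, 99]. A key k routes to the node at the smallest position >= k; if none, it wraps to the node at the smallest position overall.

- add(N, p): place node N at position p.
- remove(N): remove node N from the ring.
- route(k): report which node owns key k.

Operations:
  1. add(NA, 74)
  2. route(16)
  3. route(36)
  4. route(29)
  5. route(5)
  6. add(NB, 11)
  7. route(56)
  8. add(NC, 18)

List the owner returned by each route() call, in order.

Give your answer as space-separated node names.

Answer: NA NA NA NA NA

Derivation:
Op 1: add NA@74 -> ring=[74:NA]
Op 2: route key 16: smallest pos >= 16 is 74 -> NA
Op 3: route key 36: smallest pos >= 36 is 74 -> NA
Op 4: route key 29: smallest pos >= 29 is 74 -> NA
Op 5: route key 5: smallest pos >= 5 is 74 -> NA
Op 6: add NB@11 -> ring=[11:NB,74:NA]
Op 7: route key 56: smallest pos >= 56 is 74 -> NA
Op 8: add NC@18 -> ring=[11:NB,18:NC,74:NA]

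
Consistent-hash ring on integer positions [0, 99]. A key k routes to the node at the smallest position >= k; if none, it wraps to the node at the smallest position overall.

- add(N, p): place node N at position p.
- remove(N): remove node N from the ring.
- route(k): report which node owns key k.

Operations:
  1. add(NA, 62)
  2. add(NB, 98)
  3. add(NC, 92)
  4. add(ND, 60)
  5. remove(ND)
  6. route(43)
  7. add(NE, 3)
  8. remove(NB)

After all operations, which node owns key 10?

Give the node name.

Answer: NA

Derivation:
Op 1: add NA@62 -> ring=[62:NA]
Op 2: add NB@98 -> ring=[62:NA,98:NB]
Op 3: add NC@92 -> ring=[62:NA,92:NC,98:NB]
Op 4: add ND@60 -> ring=[60:ND,62:NA,92:NC,98:NB]
Op 5: remove ND -> ring=[62:NA,92:NC,98:NB]
Op 6: route key 43: smallest pos >= 43 is 62 -> NA
Op 7: add NE@3 -> ring=[3:NE,62:NA,92:NC,98:NB]
Op 8: remove NB -> ring=[3:NE,62:NA,92:NC]
Final route key 10: smallest pos >= 10 is 62 -> NA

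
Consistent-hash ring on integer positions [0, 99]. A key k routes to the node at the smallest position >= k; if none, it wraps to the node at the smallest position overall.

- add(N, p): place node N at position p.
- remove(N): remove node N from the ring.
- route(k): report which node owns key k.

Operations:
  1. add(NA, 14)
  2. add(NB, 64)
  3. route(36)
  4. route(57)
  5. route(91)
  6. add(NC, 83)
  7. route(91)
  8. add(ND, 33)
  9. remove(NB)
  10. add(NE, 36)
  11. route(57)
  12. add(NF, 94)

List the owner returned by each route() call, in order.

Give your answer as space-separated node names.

Op 1: add NA@14 -> ring=[14:NA]
Op 2: add NB@64 -> ring=[14:NA,64:NB]
Op 3: route key 36: smallest pos >= 36 is 64 -> NB
Op 4: route key 57: smallest pos >= 57 is 64 -> NB
Op 5: route key 91: none >= 91, wrap to smallest pos 14 -> NA
Op 6: add NC@83 -> ring=[14:NA,64:NB,83:NC]
Op 7: route key 91: none >= 91, wrap to smallest pos 14 -> NA
Op 8: add ND@33 -> ring=[14:NA,33:ND,64:NB,83:NC]
Op 9: remove NB -> ring=[14:NA,33:ND,83:NC]
Op 10: add NE@36 -> ring=[14:NA,33:ND,36:NE,83:NC]
Op 11: route key 57: smallest pos >= 57 is 83 -> NC
Op 12: add NF@94 -> ring=[14:NA,33:ND,36:NE,83:NC,94:NF]

Answer: NB NB NA NA NC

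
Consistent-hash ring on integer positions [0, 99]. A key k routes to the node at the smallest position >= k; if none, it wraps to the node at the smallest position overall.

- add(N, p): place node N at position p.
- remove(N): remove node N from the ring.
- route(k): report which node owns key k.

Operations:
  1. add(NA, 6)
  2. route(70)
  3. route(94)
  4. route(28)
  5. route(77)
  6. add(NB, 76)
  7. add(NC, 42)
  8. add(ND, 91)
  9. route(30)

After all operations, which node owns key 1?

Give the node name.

Answer: NA

Derivation:
Op 1: add NA@6 -> ring=[6:NA]
Op 2: route key 70: none >= 70, wrap to smallest pos 6 -> NA
Op 3: route key 94: none >= 94, wrap to smallest pos 6 -> NA
Op 4: route key 28: none >= 28, wrap to smallest pos 6 -> NA
Op 5: route key 77: none >= 77, wrap to smallest pos 6 -> NA
Op 6: add NB@76 -> ring=[6:NA,76:NB]
Op 7: add NC@42 -> ring=[6:NA,42:NC,76:NB]
Op 8: add ND@91 -> ring=[6:NA,42:NC,76:NB,91:ND]
Op 9: route key 30: smallest pos >= 30 is 42 -> NC
Final route key 1: smallest pos >= 1 is 6 -> NA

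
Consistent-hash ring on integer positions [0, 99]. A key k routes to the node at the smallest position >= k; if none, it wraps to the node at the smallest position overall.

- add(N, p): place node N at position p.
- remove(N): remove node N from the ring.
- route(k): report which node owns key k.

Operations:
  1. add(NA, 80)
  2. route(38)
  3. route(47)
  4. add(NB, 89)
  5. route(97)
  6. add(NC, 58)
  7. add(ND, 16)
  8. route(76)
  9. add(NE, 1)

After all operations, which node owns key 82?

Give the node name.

Answer: NB

Derivation:
Op 1: add NA@80 -> ring=[80:NA]
Op 2: route key 38: smallest pos >= 38 is 80 -> NA
Op 3: route key 47: smallest pos >= 47 is 80 -> NA
Op 4: add NB@89 -> ring=[80:NA,89:NB]
Op 5: route key 97: none >= 97, wrap to smallest pos 80 -> NA
Op 6: add NC@58 -> ring=[58:NC,80:NA,89:NB]
Op 7: add ND@16 -> ring=[16:ND,58:NC,80:NA,89:NB]
Op 8: route key 76: smallest pos >= 76 is 80 -> NA
Op 9: add NE@1 -> ring=[1:NE,16:ND,58:NC,80:NA,89:NB]
Final route key 82: smallest pos >= 82 is 89 -> NB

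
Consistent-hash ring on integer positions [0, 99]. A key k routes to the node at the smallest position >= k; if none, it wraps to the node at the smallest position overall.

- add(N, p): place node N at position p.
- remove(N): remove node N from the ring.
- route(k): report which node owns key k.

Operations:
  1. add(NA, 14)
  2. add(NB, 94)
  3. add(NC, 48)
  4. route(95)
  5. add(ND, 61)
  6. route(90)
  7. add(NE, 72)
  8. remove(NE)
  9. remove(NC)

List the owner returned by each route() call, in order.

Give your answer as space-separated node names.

Op 1: add NA@14 -> ring=[14:NA]
Op 2: add NB@94 -> ring=[14:NA,94:NB]
Op 3: add NC@48 -> ring=[14:NA,48:NC,94:NB]
Op 4: route key 95: none >= 95, wrap to smallest pos 14 -> NA
Op 5: add ND@61 -> ring=[14:NA,48:NC,61:ND,94:NB]
Op 6: route key 90: smallest pos >= 90 is 94 -> NB
Op 7: add NE@72 -> ring=[14:NA,48:NC,61:ND,72:NE,94:NB]
Op 8: remove NE -> ring=[14:NA,48:NC,61:ND,94:NB]
Op 9: remove NC -> ring=[14:NA,61:ND,94:NB]

Answer: NA NB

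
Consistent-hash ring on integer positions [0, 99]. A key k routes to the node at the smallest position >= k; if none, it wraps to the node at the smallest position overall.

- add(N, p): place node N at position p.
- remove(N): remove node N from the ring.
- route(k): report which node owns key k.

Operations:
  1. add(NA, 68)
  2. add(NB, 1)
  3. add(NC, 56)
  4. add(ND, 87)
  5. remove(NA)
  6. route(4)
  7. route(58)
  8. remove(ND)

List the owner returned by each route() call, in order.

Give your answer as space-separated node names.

Answer: NC ND

Derivation:
Op 1: add NA@68 -> ring=[68:NA]
Op 2: add NB@1 -> ring=[1:NB,68:NA]
Op 3: add NC@56 -> ring=[1:NB,56:NC,68:NA]
Op 4: add ND@87 -> ring=[1:NB,56:NC,68:NA,87:ND]
Op 5: remove NA -> ring=[1:NB,56:NC,87:ND]
Op 6: route key 4: smallest pos >= 4 is 56 -> NC
Op 7: route key 58: smallest pos >= 58 is 87 -> ND
Op 8: remove ND -> ring=[1:NB,56:NC]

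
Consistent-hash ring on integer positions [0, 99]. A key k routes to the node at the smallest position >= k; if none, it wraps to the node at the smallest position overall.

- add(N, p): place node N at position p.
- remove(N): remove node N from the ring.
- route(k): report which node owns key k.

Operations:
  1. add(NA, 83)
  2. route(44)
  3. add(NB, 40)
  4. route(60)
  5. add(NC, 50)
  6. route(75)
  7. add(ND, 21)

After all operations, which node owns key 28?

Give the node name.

Answer: NB

Derivation:
Op 1: add NA@83 -> ring=[83:NA]
Op 2: route key 44: smallest pos >= 44 is 83 -> NA
Op 3: add NB@40 -> ring=[40:NB,83:NA]
Op 4: route key 60: smallest pos >= 60 is 83 -> NA
Op 5: add NC@50 -> ring=[40:NB,50:NC,83:NA]
Op 6: route key 75: smallest pos >= 75 is 83 -> NA
Op 7: add ND@21 -> ring=[21:ND,40:NB,50:NC,83:NA]
Final route key 28: smallest pos >= 28 is 40 -> NB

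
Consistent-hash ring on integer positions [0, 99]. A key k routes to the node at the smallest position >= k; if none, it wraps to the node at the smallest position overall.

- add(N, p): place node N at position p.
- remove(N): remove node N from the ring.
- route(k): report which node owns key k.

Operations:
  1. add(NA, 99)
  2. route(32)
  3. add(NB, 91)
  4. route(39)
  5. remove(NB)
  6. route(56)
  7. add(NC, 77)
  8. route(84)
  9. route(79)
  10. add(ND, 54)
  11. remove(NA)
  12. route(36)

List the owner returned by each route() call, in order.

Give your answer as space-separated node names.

Op 1: add NA@99 -> ring=[99:NA]
Op 2: route key 32: smallest pos >= 32 is 99 -> NA
Op 3: add NB@91 -> ring=[91:NB,99:NA]
Op 4: route key 39: smallest pos >= 39 is 91 -> NB
Op 5: remove NB -> ring=[99:NA]
Op 6: route key 56: smallest pos >= 56 is 99 -> NA
Op 7: add NC@77 -> ring=[77:NC,99:NA]
Op 8: route key 84: smallest pos >= 84 is 99 -> NA
Op 9: route key 79: smallest pos >= 79 is 99 -> NA
Op 10: add ND@54 -> ring=[54:ND,77:NC,99:NA]
Op 11: remove NA -> ring=[54:ND,77:NC]
Op 12: route key 36: smallest pos >= 36 is 54 -> ND

Answer: NA NB NA NA NA ND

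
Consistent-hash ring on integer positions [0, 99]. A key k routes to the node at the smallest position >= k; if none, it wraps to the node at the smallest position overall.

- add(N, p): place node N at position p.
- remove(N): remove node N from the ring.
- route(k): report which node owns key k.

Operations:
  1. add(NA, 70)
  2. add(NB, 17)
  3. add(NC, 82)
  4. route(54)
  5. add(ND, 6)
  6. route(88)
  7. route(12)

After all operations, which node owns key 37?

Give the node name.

Answer: NA

Derivation:
Op 1: add NA@70 -> ring=[70:NA]
Op 2: add NB@17 -> ring=[17:NB,70:NA]
Op 3: add NC@82 -> ring=[17:NB,70:NA,82:NC]
Op 4: route key 54: smallest pos >= 54 is 70 -> NA
Op 5: add ND@6 -> ring=[6:ND,17:NB,70:NA,82:NC]
Op 6: route key 88: none >= 88, wrap to smallest pos 6 -> ND
Op 7: route key 12: smallest pos >= 12 is 17 -> NB
Final route key 37: smallest pos >= 37 is 70 -> NA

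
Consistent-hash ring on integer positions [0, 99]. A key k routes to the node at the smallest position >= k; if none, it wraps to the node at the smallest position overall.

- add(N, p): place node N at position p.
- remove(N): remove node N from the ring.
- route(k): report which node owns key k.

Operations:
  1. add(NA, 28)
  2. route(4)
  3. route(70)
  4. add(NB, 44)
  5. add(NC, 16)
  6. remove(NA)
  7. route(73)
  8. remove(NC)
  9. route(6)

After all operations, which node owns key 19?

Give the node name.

Answer: NB

Derivation:
Op 1: add NA@28 -> ring=[28:NA]
Op 2: route key 4: smallest pos >= 4 is 28 -> NA
Op 3: route key 70: none >= 70, wrap to smallest pos 28 -> NA
Op 4: add NB@44 -> ring=[28:NA,44:NB]
Op 5: add NC@16 -> ring=[16:NC,28:NA,44:NB]
Op 6: remove NA -> ring=[16:NC,44:NB]
Op 7: route key 73: none >= 73, wrap to smallest pos 16 -> NC
Op 8: remove NC -> ring=[44:NB]
Op 9: route key 6: smallest pos >= 6 is 44 -> NB
Final route key 19: smallest pos >= 19 is 44 -> NB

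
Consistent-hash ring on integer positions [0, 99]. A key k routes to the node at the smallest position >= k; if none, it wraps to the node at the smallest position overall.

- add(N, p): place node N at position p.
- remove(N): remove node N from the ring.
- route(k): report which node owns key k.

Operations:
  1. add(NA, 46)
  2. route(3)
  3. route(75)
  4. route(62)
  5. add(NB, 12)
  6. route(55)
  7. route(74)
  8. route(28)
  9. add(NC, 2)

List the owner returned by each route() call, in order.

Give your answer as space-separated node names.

Op 1: add NA@46 -> ring=[46:NA]
Op 2: route key 3: smallest pos >= 3 is 46 -> NA
Op 3: route key 75: none >= 75, wrap to smallest pos 46 -> NA
Op 4: route key 62: none >= 62, wrap to smallest pos 46 -> NA
Op 5: add NB@12 -> ring=[12:NB,46:NA]
Op 6: route key 55: none >= 55, wrap to smallest pos 12 -> NB
Op 7: route key 74: none >= 74, wrap to smallest pos 12 -> NB
Op 8: route key 28: smallest pos >= 28 is 46 -> NA
Op 9: add NC@2 -> ring=[2:NC,12:NB,46:NA]

Answer: NA NA NA NB NB NA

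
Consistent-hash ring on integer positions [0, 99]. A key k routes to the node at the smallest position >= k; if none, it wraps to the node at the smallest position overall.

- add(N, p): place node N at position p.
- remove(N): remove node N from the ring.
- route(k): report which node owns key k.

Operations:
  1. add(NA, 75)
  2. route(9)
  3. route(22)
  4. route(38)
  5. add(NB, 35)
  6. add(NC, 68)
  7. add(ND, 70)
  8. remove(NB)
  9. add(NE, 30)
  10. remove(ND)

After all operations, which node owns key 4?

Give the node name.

Answer: NE

Derivation:
Op 1: add NA@75 -> ring=[75:NA]
Op 2: route key 9: smallest pos >= 9 is 75 -> NA
Op 3: route key 22: smallest pos >= 22 is 75 -> NA
Op 4: route key 38: smallest pos >= 38 is 75 -> NA
Op 5: add NB@35 -> ring=[35:NB,75:NA]
Op 6: add NC@68 -> ring=[35:NB,68:NC,75:NA]
Op 7: add ND@70 -> ring=[35:NB,68:NC,70:ND,75:NA]
Op 8: remove NB -> ring=[68:NC,70:ND,75:NA]
Op 9: add NE@30 -> ring=[30:NE,68:NC,70:ND,75:NA]
Op 10: remove ND -> ring=[30:NE,68:NC,75:NA]
Final route key 4: smallest pos >= 4 is 30 -> NE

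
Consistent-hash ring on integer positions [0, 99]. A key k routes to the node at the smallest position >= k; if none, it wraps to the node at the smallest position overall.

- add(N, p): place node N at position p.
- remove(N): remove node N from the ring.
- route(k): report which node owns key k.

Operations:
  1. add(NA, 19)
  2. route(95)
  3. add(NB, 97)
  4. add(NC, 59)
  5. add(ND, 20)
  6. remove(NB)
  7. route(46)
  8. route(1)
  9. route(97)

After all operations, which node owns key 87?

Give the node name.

Answer: NA

Derivation:
Op 1: add NA@19 -> ring=[19:NA]
Op 2: route key 95: none >= 95, wrap to smallest pos 19 -> NA
Op 3: add NB@97 -> ring=[19:NA,97:NB]
Op 4: add NC@59 -> ring=[19:NA,59:NC,97:NB]
Op 5: add ND@20 -> ring=[19:NA,20:ND,59:NC,97:NB]
Op 6: remove NB -> ring=[19:NA,20:ND,59:NC]
Op 7: route key 46: smallest pos >= 46 is 59 -> NC
Op 8: route key 1: smallest pos >= 1 is 19 -> NA
Op 9: route key 97: none >= 97, wrap to smallest pos 19 -> NA
Final route key 87: none >= 87, wrap to smallest pos 19 -> NA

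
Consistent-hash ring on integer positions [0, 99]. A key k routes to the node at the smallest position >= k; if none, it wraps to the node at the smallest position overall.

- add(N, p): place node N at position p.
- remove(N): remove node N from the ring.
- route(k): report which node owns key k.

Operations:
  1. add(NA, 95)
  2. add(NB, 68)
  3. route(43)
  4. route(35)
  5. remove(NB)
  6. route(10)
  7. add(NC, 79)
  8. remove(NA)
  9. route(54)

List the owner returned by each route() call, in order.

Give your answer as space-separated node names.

Op 1: add NA@95 -> ring=[95:NA]
Op 2: add NB@68 -> ring=[68:NB,95:NA]
Op 3: route key 43: smallest pos >= 43 is 68 -> NB
Op 4: route key 35: smallest pos >= 35 is 68 -> NB
Op 5: remove NB -> ring=[95:NA]
Op 6: route key 10: smallest pos >= 10 is 95 -> NA
Op 7: add NC@79 -> ring=[79:NC,95:NA]
Op 8: remove NA -> ring=[79:NC]
Op 9: route key 54: smallest pos >= 54 is 79 -> NC

Answer: NB NB NA NC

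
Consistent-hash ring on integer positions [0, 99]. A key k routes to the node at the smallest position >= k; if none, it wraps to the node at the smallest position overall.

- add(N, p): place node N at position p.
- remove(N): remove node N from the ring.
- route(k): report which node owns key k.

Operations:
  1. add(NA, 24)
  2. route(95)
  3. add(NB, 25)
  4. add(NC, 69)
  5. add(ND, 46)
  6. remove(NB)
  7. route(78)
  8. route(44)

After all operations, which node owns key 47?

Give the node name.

Op 1: add NA@24 -> ring=[24:NA]
Op 2: route key 95: none >= 95, wrap to smallest pos 24 -> NA
Op 3: add NB@25 -> ring=[24:NA,25:NB]
Op 4: add NC@69 -> ring=[24:NA,25:NB,69:NC]
Op 5: add ND@46 -> ring=[24:NA,25:NB,46:ND,69:NC]
Op 6: remove NB -> ring=[24:NA,46:ND,69:NC]
Op 7: route key 78: none >= 78, wrap to smallest pos 24 -> NA
Op 8: route key 44: smallest pos >= 44 is 46 -> ND
Final route key 47: smallest pos >= 47 is 69 -> NC

Answer: NC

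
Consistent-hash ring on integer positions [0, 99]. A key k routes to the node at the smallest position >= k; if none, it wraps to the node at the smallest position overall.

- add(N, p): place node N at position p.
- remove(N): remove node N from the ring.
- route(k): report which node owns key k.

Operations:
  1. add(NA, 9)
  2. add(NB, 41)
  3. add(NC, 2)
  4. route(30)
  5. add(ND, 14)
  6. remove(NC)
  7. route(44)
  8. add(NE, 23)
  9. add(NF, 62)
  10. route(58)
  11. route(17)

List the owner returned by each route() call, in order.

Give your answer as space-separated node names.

Op 1: add NA@9 -> ring=[9:NA]
Op 2: add NB@41 -> ring=[9:NA,41:NB]
Op 3: add NC@2 -> ring=[2:NC,9:NA,41:NB]
Op 4: route key 30: smallest pos >= 30 is 41 -> NB
Op 5: add ND@14 -> ring=[2:NC,9:NA,14:ND,41:NB]
Op 6: remove NC -> ring=[9:NA,14:ND,41:NB]
Op 7: route key 44: none >= 44, wrap to smallest pos 9 -> NA
Op 8: add NE@23 -> ring=[9:NA,14:ND,23:NE,41:NB]
Op 9: add NF@62 -> ring=[9:NA,14:ND,23:NE,41:NB,62:NF]
Op 10: route key 58: smallest pos >= 58 is 62 -> NF
Op 11: route key 17: smallest pos >= 17 is 23 -> NE

Answer: NB NA NF NE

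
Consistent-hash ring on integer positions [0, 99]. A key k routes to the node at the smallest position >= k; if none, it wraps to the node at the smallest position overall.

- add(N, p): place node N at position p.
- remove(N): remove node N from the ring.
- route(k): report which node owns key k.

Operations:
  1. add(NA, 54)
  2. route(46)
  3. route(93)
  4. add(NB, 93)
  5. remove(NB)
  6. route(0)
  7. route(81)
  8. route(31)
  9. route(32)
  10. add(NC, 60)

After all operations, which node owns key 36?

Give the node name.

Answer: NA

Derivation:
Op 1: add NA@54 -> ring=[54:NA]
Op 2: route key 46: smallest pos >= 46 is 54 -> NA
Op 3: route key 93: none >= 93, wrap to smallest pos 54 -> NA
Op 4: add NB@93 -> ring=[54:NA,93:NB]
Op 5: remove NB -> ring=[54:NA]
Op 6: route key 0: smallest pos >= 0 is 54 -> NA
Op 7: route key 81: none >= 81, wrap to smallest pos 54 -> NA
Op 8: route key 31: smallest pos >= 31 is 54 -> NA
Op 9: route key 32: smallest pos >= 32 is 54 -> NA
Op 10: add NC@60 -> ring=[54:NA,60:NC]
Final route key 36: smallest pos >= 36 is 54 -> NA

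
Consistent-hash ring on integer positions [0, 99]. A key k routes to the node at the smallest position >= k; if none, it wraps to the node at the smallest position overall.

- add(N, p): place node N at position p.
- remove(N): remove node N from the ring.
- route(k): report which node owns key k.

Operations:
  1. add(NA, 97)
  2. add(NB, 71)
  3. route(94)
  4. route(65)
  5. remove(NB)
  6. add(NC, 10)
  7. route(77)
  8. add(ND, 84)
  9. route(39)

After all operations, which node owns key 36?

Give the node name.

Op 1: add NA@97 -> ring=[97:NA]
Op 2: add NB@71 -> ring=[71:NB,97:NA]
Op 3: route key 94: smallest pos >= 94 is 97 -> NA
Op 4: route key 65: smallest pos >= 65 is 71 -> NB
Op 5: remove NB -> ring=[97:NA]
Op 6: add NC@10 -> ring=[10:NC,97:NA]
Op 7: route key 77: smallest pos >= 77 is 97 -> NA
Op 8: add ND@84 -> ring=[10:NC,84:ND,97:NA]
Op 9: route key 39: smallest pos >= 39 is 84 -> ND
Final route key 36: smallest pos >= 36 is 84 -> ND

Answer: ND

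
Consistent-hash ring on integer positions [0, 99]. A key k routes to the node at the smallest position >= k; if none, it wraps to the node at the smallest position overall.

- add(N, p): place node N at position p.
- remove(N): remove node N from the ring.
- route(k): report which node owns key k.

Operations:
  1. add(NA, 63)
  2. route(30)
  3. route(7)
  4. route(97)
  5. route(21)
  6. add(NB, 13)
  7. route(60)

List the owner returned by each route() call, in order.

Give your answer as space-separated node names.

Op 1: add NA@63 -> ring=[63:NA]
Op 2: route key 30: smallest pos >= 30 is 63 -> NA
Op 3: route key 7: smallest pos >= 7 is 63 -> NA
Op 4: route key 97: none >= 97, wrap to smallest pos 63 -> NA
Op 5: route key 21: smallest pos >= 21 is 63 -> NA
Op 6: add NB@13 -> ring=[13:NB,63:NA]
Op 7: route key 60: smallest pos >= 60 is 63 -> NA

Answer: NA NA NA NA NA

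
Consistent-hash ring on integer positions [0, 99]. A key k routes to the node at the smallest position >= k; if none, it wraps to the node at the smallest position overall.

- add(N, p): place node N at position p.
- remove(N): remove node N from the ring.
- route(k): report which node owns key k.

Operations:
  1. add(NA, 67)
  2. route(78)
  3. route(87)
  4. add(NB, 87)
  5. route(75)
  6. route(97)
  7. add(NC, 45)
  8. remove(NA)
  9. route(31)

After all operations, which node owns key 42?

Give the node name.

Op 1: add NA@67 -> ring=[67:NA]
Op 2: route key 78: none >= 78, wrap to smallest pos 67 -> NA
Op 3: route key 87: none >= 87, wrap to smallest pos 67 -> NA
Op 4: add NB@87 -> ring=[67:NA,87:NB]
Op 5: route key 75: smallest pos >= 75 is 87 -> NB
Op 6: route key 97: none >= 97, wrap to smallest pos 67 -> NA
Op 7: add NC@45 -> ring=[45:NC,67:NA,87:NB]
Op 8: remove NA -> ring=[45:NC,87:NB]
Op 9: route key 31: smallest pos >= 31 is 45 -> NC
Final route key 42: smallest pos >= 42 is 45 -> NC

Answer: NC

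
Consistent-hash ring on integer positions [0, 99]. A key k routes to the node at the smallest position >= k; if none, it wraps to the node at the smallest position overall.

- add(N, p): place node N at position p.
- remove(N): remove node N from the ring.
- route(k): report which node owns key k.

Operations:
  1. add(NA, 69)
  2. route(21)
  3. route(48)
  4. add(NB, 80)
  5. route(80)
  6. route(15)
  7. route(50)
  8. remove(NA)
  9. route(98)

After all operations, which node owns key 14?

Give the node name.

Answer: NB

Derivation:
Op 1: add NA@69 -> ring=[69:NA]
Op 2: route key 21: smallest pos >= 21 is 69 -> NA
Op 3: route key 48: smallest pos >= 48 is 69 -> NA
Op 4: add NB@80 -> ring=[69:NA,80:NB]
Op 5: route key 80: smallest pos >= 80 is 80 -> NB
Op 6: route key 15: smallest pos >= 15 is 69 -> NA
Op 7: route key 50: smallest pos >= 50 is 69 -> NA
Op 8: remove NA -> ring=[80:NB]
Op 9: route key 98: none >= 98, wrap to smallest pos 80 -> NB
Final route key 14: smallest pos >= 14 is 80 -> NB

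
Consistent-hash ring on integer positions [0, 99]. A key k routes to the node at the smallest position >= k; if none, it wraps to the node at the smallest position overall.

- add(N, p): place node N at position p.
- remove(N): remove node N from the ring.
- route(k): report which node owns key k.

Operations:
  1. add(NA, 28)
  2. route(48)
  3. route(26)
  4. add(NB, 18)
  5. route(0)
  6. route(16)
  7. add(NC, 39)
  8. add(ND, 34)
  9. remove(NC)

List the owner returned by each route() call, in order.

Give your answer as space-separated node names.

Answer: NA NA NB NB

Derivation:
Op 1: add NA@28 -> ring=[28:NA]
Op 2: route key 48: none >= 48, wrap to smallest pos 28 -> NA
Op 3: route key 26: smallest pos >= 26 is 28 -> NA
Op 4: add NB@18 -> ring=[18:NB,28:NA]
Op 5: route key 0: smallest pos >= 0 is 18 -> NB
Op 6: route key 16: smallest pos >= 16 is 18 -> NB
Op 7: add NC@39 -> ring=[18:NB,28:NA,39:NC]
Op 8: add ND@34 -> ring=[18:NB,28:NA,34:ND,39:NC]
Op 9: remove NC -> ring=[18:NB,28:NA,34:ND]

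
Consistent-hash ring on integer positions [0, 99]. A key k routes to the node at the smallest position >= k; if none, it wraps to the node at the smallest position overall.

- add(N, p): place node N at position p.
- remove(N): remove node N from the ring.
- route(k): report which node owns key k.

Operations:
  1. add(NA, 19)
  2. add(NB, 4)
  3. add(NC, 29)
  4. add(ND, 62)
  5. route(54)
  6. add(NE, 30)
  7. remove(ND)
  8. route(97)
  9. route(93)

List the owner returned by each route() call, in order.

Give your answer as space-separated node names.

Answer: ND NB NB

Derivation:
Op 1: add NA@19 -> ring=[19:NA]
Op 2: add NB@4 -> ring=[4:NB,19:NA]
Op 3: add NC@29 -> ring=[4:NB,19:NA,29:NC]
Op 4: add ND@62 -> ring=[4:NB,19:NA,29:NC,62:ND]
Op 5: route key 54: smallest pos >= 54 is 62 -> ND
Op 6: add NE@30 -> ring=[4:NB,19:NA,29:NC,30:NE,62:ND]
Op 7: remove ND -> ring=[4:NB,19:NA,29:NC,30:NE]
Op 8: route key 97: none >= 97, wrap to smallest pos 4 -> NB
Op 9: route key 93: none >= 93, wrap to smallest pos 4 -> NB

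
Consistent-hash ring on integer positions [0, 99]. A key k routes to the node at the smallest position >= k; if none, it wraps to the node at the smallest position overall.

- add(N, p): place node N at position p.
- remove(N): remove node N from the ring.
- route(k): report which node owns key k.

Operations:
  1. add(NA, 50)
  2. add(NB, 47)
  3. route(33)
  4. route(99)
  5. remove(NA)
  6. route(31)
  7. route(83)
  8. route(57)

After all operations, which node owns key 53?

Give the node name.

Answer: NB

Derivation:
Op 1: add NA@50 -> ring=[50:NA]
Op 2: add NB@47 -> ring=[47:NB,50:NA]
Op 3: route key 33: smallest pos >= 33 is 47 -> NB
Op 4: route key 99: none >= 99, wrap to smallest pos 47 -> NB
Op 5: remove NA -> ring=[47:NB]
Op 6: route key 31: smallest pos >= 31 is 47 -> NB
Op 7: route key 83: none >= 83, wrap to smallest pos 47 -> NB
Op 8: route key 57: none >= 57, wrap to smallest pos 47 -> NB
Final route key 53: none >= 53, wrap to smallest pos 47 -> NB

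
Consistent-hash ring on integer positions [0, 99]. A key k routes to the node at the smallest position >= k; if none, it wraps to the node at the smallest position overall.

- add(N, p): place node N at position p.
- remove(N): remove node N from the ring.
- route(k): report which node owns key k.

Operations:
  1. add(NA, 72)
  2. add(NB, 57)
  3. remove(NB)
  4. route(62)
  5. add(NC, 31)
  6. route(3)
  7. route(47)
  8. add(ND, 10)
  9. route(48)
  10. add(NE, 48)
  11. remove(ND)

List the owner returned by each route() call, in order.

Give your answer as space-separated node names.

Op 1: add NA@72 -> ring=[72:NA]
Op 2: add NB@57 -> ring=[57:NB,72:NA]
Op 3: remove NB -> ring=[72:NA]
Op 4: route key 62: smallest pos >= 62 is 72 -> NA
Op 5: add NC@31 -> ring=[31:NC,72:NA]
Op 6: route key 3: smallest pos >= 3 is 31 -> NC
Op 7: route key 47: smallest pos >= 47 is 72 -> NA
Op 8: add ND@10 -> ring=[10:ND,31:NC,72:NA]
Op 9: route key 48: smallest pos >= 48 is 72 -> NA
Op 10: add NE@48 -> ring=[10:ND,31:NC,48:NE,72:NA]
Op 11: remove ND -> ring=[31:NC,48:NE,72:NA]

Answer: NA NC NA NA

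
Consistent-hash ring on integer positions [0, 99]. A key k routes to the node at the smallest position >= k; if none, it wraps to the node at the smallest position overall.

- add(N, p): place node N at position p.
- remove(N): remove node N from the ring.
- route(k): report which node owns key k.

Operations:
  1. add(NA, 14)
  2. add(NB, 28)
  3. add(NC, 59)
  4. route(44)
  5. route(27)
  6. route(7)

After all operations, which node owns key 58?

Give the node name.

Op 1: add NA@14 -> ring=[14:NA]
Op 2: add NB@28 -> ring=[14:NA,28:NB]
Op 3: add NC@59 -> ring=[14:NA,28:NB,59:NC]
Op 4: route key 44: smallest pos >= 44 is 59 -> NC
Op 5: route key 27: smallest pos >= 27 is 28 -> NB
Op 6: route key 7: smallest pos >= 7 is 14 -> NA
Final route key 58: smallest pos >= 58 is 59 -> NC

Answer: NC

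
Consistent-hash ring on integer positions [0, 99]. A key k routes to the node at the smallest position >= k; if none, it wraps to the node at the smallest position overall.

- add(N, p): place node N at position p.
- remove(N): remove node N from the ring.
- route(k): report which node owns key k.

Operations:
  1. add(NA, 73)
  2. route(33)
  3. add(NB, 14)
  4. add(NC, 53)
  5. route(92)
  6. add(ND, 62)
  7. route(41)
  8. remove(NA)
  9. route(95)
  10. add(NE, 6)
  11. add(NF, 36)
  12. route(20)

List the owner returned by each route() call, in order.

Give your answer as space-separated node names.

Op 1: add NA@73 -> ring=[73:NA]
Op 2: route key 33: smallest pos >= 33 is 73 -> NA
Op 3: add NB@14 -> ring=[14:NB,73:NA]
Op 4: add NC@53 -> ring=[14:NB,53:NC,73:NA]
Op 5: route key 92: none >= 92, wrap to smallest pos 14 -> NB
Op 6: add ND@62 -> ring=[14:NB,53:NC,62:ND,73:NA]
Op 7: route key 41: smallest pos >= 41 is 53 -> NC
Op 8: remove NA -> ring=[14:NB,53:NC,62:ND]
Op 9: route key 95: none >= 95, wrap to smallest pos 14 -> NB
Op 10: add NE@6 -> ring=[6:NE,14:NB,53:NC,62:ND]
Op 11: add NF@36 -> ring=[6:NE,14:NB,36:NF,53:NC,62:ND]
Op 12: route key 20: smallest pos >= 20 is 36 -> NF

Answer: NA NB NC NB NF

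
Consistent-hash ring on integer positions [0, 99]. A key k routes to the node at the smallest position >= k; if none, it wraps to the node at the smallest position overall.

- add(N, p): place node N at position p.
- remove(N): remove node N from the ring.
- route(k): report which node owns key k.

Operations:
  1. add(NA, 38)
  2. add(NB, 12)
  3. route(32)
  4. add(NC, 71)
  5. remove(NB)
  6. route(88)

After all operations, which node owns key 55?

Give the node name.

Op 1: add NA@38 -> ring=[38:NA]
Op 2: add NB@12 -> ring=[12:NB,38:NA]
Op 3: route key 32: smallest pos >= 32 is 38 -> NA
Op 4: add NC@71 -> ring=[12:NB,38:NA,71:NC]
Op 5: remove NB -> ring=[38:NA,71:NC]
Op 6: route key 88: none >= 88, wrap to smallest pos 38 -> NA
Final route key 55: smallest pos >= 55 is 71 -> NC

Answer: NC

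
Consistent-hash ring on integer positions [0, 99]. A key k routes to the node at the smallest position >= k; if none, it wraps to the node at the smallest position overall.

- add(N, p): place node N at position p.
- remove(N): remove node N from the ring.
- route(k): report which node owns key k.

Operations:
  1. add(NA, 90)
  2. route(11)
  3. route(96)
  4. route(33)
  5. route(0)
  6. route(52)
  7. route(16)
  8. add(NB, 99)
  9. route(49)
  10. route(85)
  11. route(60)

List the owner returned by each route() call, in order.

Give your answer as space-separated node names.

Op 1: add NA@90 -> ring=[90:NA]
Op 2: route key 11: smallest pos >= 11 is 90 -> NA
Op 3: route key 96: none >= 96, wrap to smallest pos 90 -> NA
Op 4: route key 33: smallest pos >= 33 is 90 -> NA
Op 5: route key 0: smallest pos >= 0 is 90 -> NA
Op 6: route key 52: smallest pos >= 52 is 90 -> NA
Op 7: route key 16: smallest pos >= 16 is 90 -> NA
Op 8: add NB@99 -> ring=[90:NA,99:NB]
Op 9: route key 49: smallest pos >= 49 is 90 -> NA
Op 10: route key 85: smallest pos >= 85 is 90 -> NA
Op 11: route key 60: smallest pos >= 60 is 90 -> NA

Answer: NA NA NA NA NA NA NA NA NA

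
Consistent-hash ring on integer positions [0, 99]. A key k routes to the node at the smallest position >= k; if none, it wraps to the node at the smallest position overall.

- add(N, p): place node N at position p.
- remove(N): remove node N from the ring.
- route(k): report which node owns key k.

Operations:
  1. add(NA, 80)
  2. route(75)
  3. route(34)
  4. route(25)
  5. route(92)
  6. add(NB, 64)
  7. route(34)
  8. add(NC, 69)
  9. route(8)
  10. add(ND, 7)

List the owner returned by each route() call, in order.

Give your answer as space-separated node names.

Op 1: add NA@80 -> ring=[80:NA]
Op 2: route key 75: smallest pos >= 75 is 80 -> NA
Op 3: route key 34: smallest pos >= 34 is 80 -> NA
Op 4: route key 25: smallest pos >= 25 is 80 -> NA
Op 5: route key 92: none >= 92, wrap to smallest pos 80 -> NA
Op 6: add NB@64 -> ring=[64:NB,80:NA]
Op 7: route key 34: smallest pos >= 34 is 64 -> NB
Op 8: add NC@69 -> ring=[64:NB,69:NC,80:NA]
Op 9: route key 8: smallest pos >= 8 is 64 -> NB
Op 10: add ND@7 -> ring=[7:ND,64:NB,69:NC,80:NA]

Answer: NA NA NA NA NB NB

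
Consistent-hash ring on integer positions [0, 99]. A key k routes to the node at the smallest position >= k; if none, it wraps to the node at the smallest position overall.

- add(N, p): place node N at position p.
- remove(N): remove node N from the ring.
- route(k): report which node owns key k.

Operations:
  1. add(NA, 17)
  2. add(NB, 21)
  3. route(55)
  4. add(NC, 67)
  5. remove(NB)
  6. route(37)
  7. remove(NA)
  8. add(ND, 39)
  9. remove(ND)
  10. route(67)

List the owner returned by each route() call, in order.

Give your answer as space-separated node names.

Answer: NA NC NC

Derivation:
Op 1: add NA@17 -> ring=[17:NA]
Op 2: add NB@21 -> ring=[17:NA,21:NB]
Op 3: route key 55: none >= 55, wrap to smallest pos 17 -> NA
Op 4: add NC@67 -> ring=[17:NA,21:NB,67:NC]
Op 5: remove NB -> ring=[17:NA,67:NC]
Op 6: route key 37: smallest pos >= 37 is 67 -> NC
Op 7: remove NA -> ring=[67:NC]
Op 8: add ND@39 -> ring=[39:ND,67:NC]
Op 9: remove ND -> ring=[67:NC]
Op 10: route key 67: smallest pos >= 67 is 67 -> NC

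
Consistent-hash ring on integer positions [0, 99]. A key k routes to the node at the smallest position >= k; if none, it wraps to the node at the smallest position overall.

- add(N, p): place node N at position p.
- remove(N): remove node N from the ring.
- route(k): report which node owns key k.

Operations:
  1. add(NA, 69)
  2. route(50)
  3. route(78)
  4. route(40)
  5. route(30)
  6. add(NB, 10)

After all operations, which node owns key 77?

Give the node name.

Answer: NB

Derivation:
Op 1: add NA@69 -> ring=[69:NA]
Op 2: route key 50: smallest pos >= 50 is 69 -> NA
Op 3: route key 78: none >= 78, wrap to smallest pos 69 -> NA
Op 4: route key 40: smallest pos >= 40 is 69 -> NA
Op 5: route key 30: smallest pos >= 30 is 69 -> NA
Op 6: add NB@10 -> ring=[10:NB,69:NA]
Final route key 77: none >= 77, wrap to smallest pos 10 -> NB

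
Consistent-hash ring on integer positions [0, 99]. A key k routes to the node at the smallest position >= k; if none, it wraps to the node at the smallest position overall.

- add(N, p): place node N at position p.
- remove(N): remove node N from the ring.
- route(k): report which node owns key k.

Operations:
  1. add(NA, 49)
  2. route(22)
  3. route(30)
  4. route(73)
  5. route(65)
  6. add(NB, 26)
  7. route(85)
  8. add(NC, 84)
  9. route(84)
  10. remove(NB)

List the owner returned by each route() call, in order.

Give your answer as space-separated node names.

Op 1: add NA@49 -> ring=[49:NA]
Op 2: route key 22: smallest pos >= 22 is 49 -> NA
Op 3: route key 30: smallest pos >= 30 is 49 -> NA
Op 4: route key 73: none >= 73, wrap to smallest pos 49 -> NA
Op 5: route key 65: none >= 65, wrap to smallest pos 49 -> NA
Op 6: add NB@26 -> ring=[26:NB,49:NA]
Op 7: route key 85: none >= 85, wrap to smallest pos 26 -> NB
Op 8: add NC@84 -> ring=[26:NB,49:NA,84:NC]
Op 9: route key 84: smallest pos >= 84 is 84 -> NC
Op 10: remove NB -> ring=[49:NA,84:NC]

Answer: NA NA NA NA NB NC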